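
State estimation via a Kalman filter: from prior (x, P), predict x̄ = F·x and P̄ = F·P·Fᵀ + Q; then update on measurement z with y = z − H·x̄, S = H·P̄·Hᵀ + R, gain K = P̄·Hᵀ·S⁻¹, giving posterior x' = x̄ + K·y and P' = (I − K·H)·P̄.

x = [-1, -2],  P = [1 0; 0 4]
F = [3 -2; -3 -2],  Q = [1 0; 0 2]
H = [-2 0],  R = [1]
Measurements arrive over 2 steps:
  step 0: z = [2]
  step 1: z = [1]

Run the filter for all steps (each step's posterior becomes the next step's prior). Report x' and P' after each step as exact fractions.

step 0: x' = [-103/105, 97/15], P' = [26/105 1/15; 1/15 377/15]
step 1: x' = [-23289/43349, 201775/43349], P' = [10811/43349 10322/43349; 10322/43349 517196/43349]

step 0: x̄ = F·x = [1, 7]
step 0: P̄ = F·P·Fᵀ + Q = [26 7; 7 27]
step 0: y = z − H·x̄ = [4]
step 0: S = H·P̄·Hᵀ + R = [105]
step 0: K = P̄·Hᵀ·S⁻¹ = [-52/105; -2/15]
step 0: x' = x̄ + K·y = [-103/105, 97/15]
step 0: P' = (I − K·H)·P̄ = [26/105 1/15; 1/15 377/15]
step 1: x̄ = F·x = [-1667/105, -1049/105]
step 1: P̄ = F·P·Fᵀ + Q = [10811/105 10322/105; 10322/105 11084/105]
step 1: y = z − H·x̄ = [-3229/105]
step 1: S = H·P̄·Hᵀ + R = [43349/105]
step 1: K = P̄·Hᵀ·S⁻¹ = [-21622/43349; -20644/43349]
step 1: x' = x̄ + K·y = [-23289/43349, 201775/43349]
step 1: P' = (I − K·H)·P̄ = [10811/43349 10322/43349; 10322/43349 517196/43349]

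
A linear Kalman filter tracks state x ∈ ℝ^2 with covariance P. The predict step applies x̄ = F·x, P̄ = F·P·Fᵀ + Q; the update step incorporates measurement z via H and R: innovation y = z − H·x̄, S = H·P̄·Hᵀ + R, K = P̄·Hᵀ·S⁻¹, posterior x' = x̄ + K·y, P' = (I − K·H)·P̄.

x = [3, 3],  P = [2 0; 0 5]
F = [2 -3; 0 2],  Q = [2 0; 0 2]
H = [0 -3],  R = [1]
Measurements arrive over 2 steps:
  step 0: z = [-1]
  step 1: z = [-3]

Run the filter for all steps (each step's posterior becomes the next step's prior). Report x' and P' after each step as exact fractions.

step 0: x̄ = F·x = [-3, 6]
step 0: P̄ = F·P·Fᵀ + Q = [55 -30; -30 22]
step 0: y = z − H·x̄ = [17]
step 0: S = H·P̄·Hᵀ + R = [199]
step 0: K = P̄·Hᵀ·S⁻¹ = [90/199; -66/199]
step 0: x' = x̄ + K·y = [933/199, 72/199]
step 0: P' = (I − K·H)·P̄ = [2845/199 -30/199; -30/199 22/199]
step 1: x̄ = F·x = [1650/199, 144/199]
step 1: P̄ = F·P·Fᵀ + Q = [12336/199 -252/199; -252/199 486/199]
step 1: y = z − H·x̄ = [-165/199]
step 1: S = H·P̄·Hᵀ + R = [4573/199]
step 1: K = P̄·Hᵀ·S⁻¹ = [756/4573; -1458/4573]
step 1: x' = x̄ + K·y = [37290/4573, 4518/4573]
step 1: P' = (I − K·H)·P̄ = [280608/4573 -252/4573; -252/4573 486/4573]

step 0: x' = [933/199, 72/199], P' = [2845/199 -30/199; -30/199 22/199]
step 1: x' = [37290/4573, 4518/4573], P' = [280608/4573 -252/4573; -252/4573 486/4573]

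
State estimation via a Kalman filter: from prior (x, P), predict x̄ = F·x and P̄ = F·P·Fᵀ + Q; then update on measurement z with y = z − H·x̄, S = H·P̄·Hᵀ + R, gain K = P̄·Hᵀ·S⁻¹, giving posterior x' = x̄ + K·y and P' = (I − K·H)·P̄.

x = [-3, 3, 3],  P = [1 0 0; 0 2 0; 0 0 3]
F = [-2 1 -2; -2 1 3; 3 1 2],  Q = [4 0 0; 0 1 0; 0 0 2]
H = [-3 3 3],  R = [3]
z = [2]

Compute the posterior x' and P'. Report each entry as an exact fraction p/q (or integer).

x' = [1819/248, 1587/124, -2365/496]
P' = [853/124 381/62 157/248; 381/62 379/31 -739/124; 157/248 -739/124 3325/496]

x̄ = F·x = [3, 18, 0]
P̄ = F·P·Fᵀ + Q = [22 -12 -16; -12 34 14; -16 14 25]
y = z − H·x̄ = [-43]
S = H·P̄·Hᵀ + R = [1488]
K = P̄·Hᵀ·S⁻¹ = [-25/248; 15/124; 55/496]
x' = x̄ + K·y = [1819/248, 1587/124, -2365/496]
P' = (I − K·H)·P̄ = [853/124 381/62 157/248; 381/62 379/31 -739/124; 157/248 -739/124 3325/496]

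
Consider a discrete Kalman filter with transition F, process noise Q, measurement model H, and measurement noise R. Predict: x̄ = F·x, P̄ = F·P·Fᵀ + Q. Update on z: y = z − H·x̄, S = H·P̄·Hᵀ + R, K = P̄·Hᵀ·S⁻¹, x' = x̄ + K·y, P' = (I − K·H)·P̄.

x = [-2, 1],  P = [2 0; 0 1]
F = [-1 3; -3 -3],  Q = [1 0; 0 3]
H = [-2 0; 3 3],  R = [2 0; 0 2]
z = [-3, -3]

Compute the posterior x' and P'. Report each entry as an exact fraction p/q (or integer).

x' = [5225/3346, -8409/3346]
P' = [3183/6692 -3165/6692; -3165/6692 4623/6692]

x̄ = F·x = [5, 3]
P̄ = F·P·Fᵀ + Q = [12 -3; -3 30]
y = z − H·x̄ = [7, -27]
S = H·P̄·Hᵀ + R = [50 -54; -54 326]
K = P̄·Hᵀ·S⁻¹ = [-3183/6692 27/6692; 3165/6692 2187/6692]
x' = x̄ + K·y = [5225/3346, -8409/3346]
P' = (I − K·H)·P̄ = [3183/6692 -3165/6692; -3165/6692 4623/6692]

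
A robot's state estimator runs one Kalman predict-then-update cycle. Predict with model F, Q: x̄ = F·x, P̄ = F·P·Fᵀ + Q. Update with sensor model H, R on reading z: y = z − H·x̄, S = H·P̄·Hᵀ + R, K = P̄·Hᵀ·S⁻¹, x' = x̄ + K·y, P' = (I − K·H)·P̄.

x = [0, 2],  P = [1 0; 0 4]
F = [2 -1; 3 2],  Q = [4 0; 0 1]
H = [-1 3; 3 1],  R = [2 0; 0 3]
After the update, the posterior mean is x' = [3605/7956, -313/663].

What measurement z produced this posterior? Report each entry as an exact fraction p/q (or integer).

x̄ = F·x = [-2, 4]
P̄ = F·P·Fᵀ + Q = [12 -2; -2 26]
S = H·P̄·Hᵀ + R = [260 26; 26 125]
K = P̄·Hᵀ·S⁻¹ = [-1567/15912 179/612; 395/1326 5/51]
x' − x̄ = [19517/7956, -2965/663] = K·y
y = (KᵀK)⁻¹·Kᵀ·(x' − x̄) = [-16, 3]
z = y + H·x̄ = [-16, 3] + [14, -2] = [-2, 1]

z = [-2, 1]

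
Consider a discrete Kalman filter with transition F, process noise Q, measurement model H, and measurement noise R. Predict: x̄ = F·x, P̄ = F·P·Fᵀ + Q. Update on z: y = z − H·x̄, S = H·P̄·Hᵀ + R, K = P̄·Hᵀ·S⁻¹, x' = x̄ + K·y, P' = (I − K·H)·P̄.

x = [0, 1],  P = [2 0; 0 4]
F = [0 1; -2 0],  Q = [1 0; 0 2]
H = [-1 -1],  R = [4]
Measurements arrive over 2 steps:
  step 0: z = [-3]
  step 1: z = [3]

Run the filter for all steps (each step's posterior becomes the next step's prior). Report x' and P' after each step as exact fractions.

step 0: x̄ = F·x = [1, 0]
step 0: P̄ = F·P·Fᵀ + Q = [5 0; 0 10]
step 0: y = z − H·x̄ = [-2]
step 0: S = H·P̄·Hᵀ + R = [19]
step 0: K = P̄·Hᵀ·S⁻¹ = [-5/19; -10/19]
step 0: x' = x̄ + K·y = [29/19, 20/19]
step 0: P' = (I − K·H)·P̄ = [70/19 -50/19; -50/19 90/19]
step 1: x̄ = F·x = [20/19, -58/19]
step 1: P̄ = F·P·Fᵀ + Q = [109/19 100/19; 100/19 318/19]
step 1: y = z − H·x̄ = [1]
step 1: S = H·P̄·Hᵀ + R = [37]
step 1: K = P̄·Hᵀ·S⁻¹ = [-11/37; -22/37]
step 1: x' = x̄ + K·y = [531/703, -2564/703]
step 1: P' = (I − K·H)·P̄ = [1734/703 -898/703; -898/703 2570/703]

step 0: x' = [29/19, 20/19], P' = [70/19 -50/19; -50/19 90/19]
step 1: x' = [531/703, -2564/703], P' = [1734/703 -898/703; -898/703 2570/703]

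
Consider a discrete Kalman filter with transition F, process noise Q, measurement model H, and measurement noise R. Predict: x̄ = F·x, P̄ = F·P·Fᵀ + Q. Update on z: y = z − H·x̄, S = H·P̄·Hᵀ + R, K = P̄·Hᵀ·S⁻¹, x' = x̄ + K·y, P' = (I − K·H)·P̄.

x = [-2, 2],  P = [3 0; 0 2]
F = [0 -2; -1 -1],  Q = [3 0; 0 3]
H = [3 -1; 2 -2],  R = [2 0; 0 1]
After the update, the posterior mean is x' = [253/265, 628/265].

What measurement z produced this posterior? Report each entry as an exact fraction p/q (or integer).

x̄ = F·x = [-4, 0]
P̄ = F·P·Fᵀ + Q = [11 4; 4 8]
S = H·P̄·Hᵀ + R = [85 50; 50 45]
K = P̄·Hᵀ·S⁻¹ = [121/265 -52/265; 116/265 -176/265]
x' − x̄ = [1313/265, 628/265] = K·y
y = (KᵀK)⁻¹·Kᵀ·(x' − x̄) = [13, 5]
z = y + H·x̄ = [13, 5] + [-12, -8] = [1, -3]

z = [1, -3]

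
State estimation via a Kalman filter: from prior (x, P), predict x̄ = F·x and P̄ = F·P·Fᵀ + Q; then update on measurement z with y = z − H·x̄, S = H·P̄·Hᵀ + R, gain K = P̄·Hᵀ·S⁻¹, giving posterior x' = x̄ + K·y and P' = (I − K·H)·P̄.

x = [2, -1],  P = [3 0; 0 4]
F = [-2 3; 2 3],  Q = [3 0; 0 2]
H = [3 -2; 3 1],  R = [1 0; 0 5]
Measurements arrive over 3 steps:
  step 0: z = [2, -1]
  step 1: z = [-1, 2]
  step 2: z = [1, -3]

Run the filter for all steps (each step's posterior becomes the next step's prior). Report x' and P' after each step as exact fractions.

step 0: x̄ = F·x = [-7, 1]
step 0: P̄ = F·P·Fᵀ + Q = [51 24; 24 50]
step 0: y = z − H·x̄ = [25, 19]
step 0: S = H·P̄·Hᵀ + R = [372 287; 287 658]
step 0: K = P̄·Hᵀ·S⁻¹ = [2613/23201 35709/162407; -7634/23201 53420/162407]
step 0: x' = x̄ + K·y = [-1103/162407, -158563/162407]
step 0: P' = (I − K·H)·P̄ = [41709/162407 53418/162407; 53418/162407 106846/162407]
step 1: x̄ = F·x = [-473483/162407, -477895/162407]
step 1: P̄ = F·P·Fᵀ + Q = [974655/162407 794778/162407; 794778/162407 2094280/162407]
step 1: y = z − H·x̄ = [302252/162407, 317594/23201]
step 1: S = H·P̄·Hᵀ + R = [7774086/162407 314143/23201; 314143/23201 2349554/23201]
step 1: K = P̄·Hᵀ·S⁻¹ = [84782937/757503301 159940527/757503301; -243353806/757503301 238811290/757503301]
step 1: x' = x̄ + K·y = [138749801/757503301, 587129959/757503301]
step 1: P' = (I − K·H)·P̄ = [187132023/757503301 238306566/757503301; 238306566/757503301 479136752/757503301]
step 2: x̄ = F·x = [1483890275/757503301, 2038889479/757503301]
step 2: P̄ = F·P·Fᵀ + Q = [4473589971/757503301 3563702676/757503301; 3563702676/757503301 9435444254/757503301]
step 2: y = z − H·x̄ = [383611434/757503301, -8763070207/757503301]
step 2: S = H·P̄·Hᵀ + R = [35997157944/757503301 10700313203/757503301; 10700313203/757503301 74867486554/757503301]
step 2: K = P̄·Hᵀ·S⁻¹ = [382083101127/3406612264667 718217029233/3406612264667; -1092747737366/3406612264667 1071975387248/3406612264667]
step 2: x' = x̄ + K·y = [-1441810211288/3406612264667, -3785171887587/3406612264667]
step 2: P' = (I − K·H)·P̄ = [840472599273/3406612264667 1069667348346/3406612264667; 1069667348346/3406612264667 2150874891202/3406612264667]

step 0: x' = [-1103/162407, -158563/162407], P' = [41709/162407 53418/162407; 53418/162407 106846/162407]
step 1: x' = [138749801/757503301, 587129959/757503301], P' = [187132023/757503301 238306566/757503301; 238306566/757503301 479136752/757503301]
step 2: x' = [-1441810211288/3406612264667, -3785171887587/3406612264667], P' = [840472599273/3406612264667 1069667348346/3406612264667; 1069667348346/3406612264667 2150874891202/3406612264667]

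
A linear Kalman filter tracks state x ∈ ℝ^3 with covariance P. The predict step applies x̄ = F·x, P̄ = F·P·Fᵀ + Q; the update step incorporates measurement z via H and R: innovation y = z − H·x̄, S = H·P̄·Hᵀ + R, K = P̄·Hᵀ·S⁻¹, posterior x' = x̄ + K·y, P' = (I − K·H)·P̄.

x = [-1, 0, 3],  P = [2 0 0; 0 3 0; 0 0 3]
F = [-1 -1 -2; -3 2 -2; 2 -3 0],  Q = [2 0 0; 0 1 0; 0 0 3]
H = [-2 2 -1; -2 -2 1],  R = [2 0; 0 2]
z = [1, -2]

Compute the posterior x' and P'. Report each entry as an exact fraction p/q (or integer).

x̄ = F·x = [-5, -3, -2]
P̄ = F·P·Fᵀ + Q = [19 12 5; 12 43 -30; 5 -30 38]
y = z − H·x̄ = [-5, -16]
S = H·P̄·Hᵀ + R = [332 -254; -254 484]
K = P̄·Hᵀ·S⁻¹ = [-11837/48086 -11875/48086; 2242/24043 -5778/24043; -7480/24043 446/24043]
x' = x̄ + K·y = [8755/48086, 9109/24043, -17822/24043]
P' = (I − K·H)·P̄ = [5928/24043 1768/24043 3517/24043; 1768/24043 18665/24043 29310/24043; 3517/24043 29310/24043 66546/24043]

x' = [8755/48086, 9109/24043, -17822/24043]
P' = [5928/24043 1768/24043 3517/24043; 1768/24043 18665/24043 29310/24043; 3517/24043 29310/24043 66546/24043]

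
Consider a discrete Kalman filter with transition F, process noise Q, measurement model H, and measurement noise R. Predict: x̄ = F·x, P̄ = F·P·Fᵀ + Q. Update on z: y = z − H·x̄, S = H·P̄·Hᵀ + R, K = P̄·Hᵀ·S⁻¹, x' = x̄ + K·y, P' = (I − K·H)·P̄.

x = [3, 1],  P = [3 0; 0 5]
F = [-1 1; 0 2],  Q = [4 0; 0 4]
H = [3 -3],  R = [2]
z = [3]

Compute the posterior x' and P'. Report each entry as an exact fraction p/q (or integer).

x' = [-101/73, -169/73]
P' = [858/73 856/73; 856/73 870/73]

x̄ = F·x = [-2, 2]
P̄ = F·P·Fᵀ + Q = [12 10; 10 24]
y = z − H·x̄ = [15]
S = H·P̄·Hᵀ + R = [146]
K = P̄·Hᵀ·S⁻¹ = [3/73; -21/73]
x' = x̄ + K·y = [-101/73, -169/73]
P' = (I − K·H)·P̄ = [858/73 856/73; 856/73 870/73]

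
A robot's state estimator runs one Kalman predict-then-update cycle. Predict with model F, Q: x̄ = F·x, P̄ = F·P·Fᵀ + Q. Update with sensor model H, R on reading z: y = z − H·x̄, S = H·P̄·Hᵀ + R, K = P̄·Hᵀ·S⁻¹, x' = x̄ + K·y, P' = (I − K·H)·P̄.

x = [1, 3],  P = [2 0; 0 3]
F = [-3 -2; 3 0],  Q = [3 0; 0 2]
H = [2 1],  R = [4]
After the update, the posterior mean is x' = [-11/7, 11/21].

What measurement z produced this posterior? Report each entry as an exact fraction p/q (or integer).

z = [-2]

x̄ = F·x = [-9, 3]
P̄ = F·P·Fᵀ + Q = [33 -18; -18 20]
S = H·P̄·Hᵀ + R = [84]
K = P̄·Hᵀ·S⁻¹ = [4/7; -4/21]
x' − x̄ = [52/7, -52/21] = K·y
y = (KᵀK)⁻¹·Kᵀ·(x' − x̄) = [13]
z = y + H·x̄ = [13] + [-15] = [-2]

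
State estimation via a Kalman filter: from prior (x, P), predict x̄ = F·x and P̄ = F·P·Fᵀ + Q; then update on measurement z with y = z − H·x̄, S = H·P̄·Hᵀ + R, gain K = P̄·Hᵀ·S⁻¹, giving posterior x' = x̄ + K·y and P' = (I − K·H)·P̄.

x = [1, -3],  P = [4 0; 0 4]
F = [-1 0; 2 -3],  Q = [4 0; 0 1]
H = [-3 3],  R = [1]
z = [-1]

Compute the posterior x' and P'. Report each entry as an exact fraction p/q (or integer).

x̄ = F·x = [-1, 11]
P̄ = F·P·Fᵀ + Q = [8 -8; -8 53]
y = z − H·x̄ = [-37]
S = H·P̄·Hᵀ + R = [694]
K = P̄·Hᵀ·S⁻¹ = [-24/347; 183/694]
x' = x̄ + K·y = [541/347, 863/694]
P' = (I − K·H)·P̄ = [1624/347 1616/347; 1616/347 3293/694]

x' = [541/347, 863/694]
P' = [1624/347 1616/347; 1616/347 3293/694]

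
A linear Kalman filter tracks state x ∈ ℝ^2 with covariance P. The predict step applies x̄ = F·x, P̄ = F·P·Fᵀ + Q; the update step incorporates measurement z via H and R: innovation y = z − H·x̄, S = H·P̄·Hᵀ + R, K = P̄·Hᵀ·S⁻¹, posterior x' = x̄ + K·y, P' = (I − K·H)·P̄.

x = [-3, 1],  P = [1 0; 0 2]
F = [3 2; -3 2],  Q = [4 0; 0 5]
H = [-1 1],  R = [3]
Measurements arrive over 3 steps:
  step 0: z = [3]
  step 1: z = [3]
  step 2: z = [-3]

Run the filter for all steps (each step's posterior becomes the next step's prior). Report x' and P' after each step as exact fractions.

step 0: x̄ = F·x = [-7, 11]
step 0: P̄ = F·P·Fᵀ + Q = [21 -1; -1 22]
step 0: y = z − H·x̄ = [-15]
step 0: S = H·P̄·Hᵀ + R = [48]
step 0: K = P̄·Hᵀ·S⁻¹ = [-11/24; 23/48]
step 0: x' = x̄ + K·y = [-1/8, 61/16]
step 0: P' = (I − K·H)·P̄ = [131/12 229/24; 229/24 527/48]
step 1: x̄ = F·x = [29/4, 8]
step 1: P̄ = F·P·Fᵀ + Q = [782/3 -163/3; -163/3 98/3]
step 1: y = z − H·x̄ = [9/4]
step 1: S = H·P̄·Hᵀ + R = [405]
step 1: K = P̄·Hᵀ·S⁻¹ = [-7/9; 29/135]
step 1: x' = x̄ + K·y = [11/2, 509/60]
step 1: P' = (I − K·H)·P̄ = [47/3 40/3; 40/3 629/45]
step 2: x̄ = F·x = [502/15, 7/15]
step 2: P̄ = F·P·Fᵀ + Q = [16241/45 -3829/45; -3829/45 1886/45]
step 2: y = z − H·x̄ = [30]
step 2: S = H·P̄·Hᵀ + R = [576]
step 2: K = P̄·Hᵀ·S⁻¹ = [-223/288; 127/576]
step 2: x' = x̄ + K·y = [819/80, 1133/160]
step 2: P' = (I − K·H)·P̄ = [3737/240 6359/480; 6359/480 4451/320]

step 0: x' = [-1/8, 61/16], P' = [131/12 229/24; 229/24 527/48]
step 1: x' = [11/2, 509/60], P' = [47/3 40/3; 40/3 629/45]
step 2: x' = [819/80, 1133/160], P' = [3737/240 6359/480; 6359/480 4451/320]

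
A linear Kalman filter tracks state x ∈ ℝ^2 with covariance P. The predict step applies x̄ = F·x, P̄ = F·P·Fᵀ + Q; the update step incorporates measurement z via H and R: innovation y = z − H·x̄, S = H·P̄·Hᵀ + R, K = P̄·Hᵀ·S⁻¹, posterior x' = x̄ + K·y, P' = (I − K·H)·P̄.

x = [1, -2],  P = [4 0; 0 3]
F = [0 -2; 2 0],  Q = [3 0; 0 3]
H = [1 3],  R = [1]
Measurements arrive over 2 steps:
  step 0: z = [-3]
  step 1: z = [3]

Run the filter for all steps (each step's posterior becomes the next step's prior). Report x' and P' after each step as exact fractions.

step 0: x' = [553/187, -367/187], P' = [2580/187 -855/187; -855/187 304/187]
step 1: x' = [247925/120413, 38935/120413], P' = [369436/120413 -119133/120413; -119133/120413 51732/120413]

step 0: x̄ = F·x = [4, 2]
step 0: P̄ = F·P·Fᵀ + Q = [15 0; 0 19]
step 0: y = z − H·x̄ = [-13]
step 0: S = H·P̄·Hᵀ + R = [187]
step 0: K = P̄·Hᵀ·S⁻¹ = [15/187; 57/187]
step 0: x' = x̄ + K·y = [553/187, -367/187]
step 0: P' = (I − K·H)·P̄ = [2580/187 -855/187; -855/187 304/187]
step 1: x̄ = F·x = [734/187, 1106/187]
step 1: P̄ = F·P·Fᵀ + Q = [1777/187 3420/187; 3420/187 10881/187]
step 1: y = z − H·x̄ = [-3491/187]
step 1: S = H·P̄·Hᵀ + R = [120413/187]
step 1: K = P̄·Hᵀ·S⁻¹ = [12037/120413; 36063/120413]
step 1: x' = x̄ + K·y = [247925/120413, 38935/120413]
step 1: P' = (I − K·H)·P̄ = [369436/120413 -119133/120413; -119133/120413 51732/120413]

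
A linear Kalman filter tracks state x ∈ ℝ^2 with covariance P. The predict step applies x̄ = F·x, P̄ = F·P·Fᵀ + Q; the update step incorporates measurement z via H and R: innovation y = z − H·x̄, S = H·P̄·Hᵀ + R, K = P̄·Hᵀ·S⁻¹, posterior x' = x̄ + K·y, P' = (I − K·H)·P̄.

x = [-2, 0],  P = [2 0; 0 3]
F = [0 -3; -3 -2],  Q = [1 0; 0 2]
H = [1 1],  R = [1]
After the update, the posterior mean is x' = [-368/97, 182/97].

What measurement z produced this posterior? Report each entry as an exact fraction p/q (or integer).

x̄ = F·x = [0, 6]
P̄ = F·P·Fᵀ + Q = [28 18; 18 32]
S = H·P̄·Hᵀ + R = [97]
K = P̄·Hᵀ·S⁻¹ = [46/97; 50/97]
x' − x̄ = [-368/97, -400/97] = K·y
y = (KᵀK)⁻¹·Kᵀ·(x' − x̄) = [-8]
z = y + H·x̄ = [-8] + [6] = [-2]

z = [-2]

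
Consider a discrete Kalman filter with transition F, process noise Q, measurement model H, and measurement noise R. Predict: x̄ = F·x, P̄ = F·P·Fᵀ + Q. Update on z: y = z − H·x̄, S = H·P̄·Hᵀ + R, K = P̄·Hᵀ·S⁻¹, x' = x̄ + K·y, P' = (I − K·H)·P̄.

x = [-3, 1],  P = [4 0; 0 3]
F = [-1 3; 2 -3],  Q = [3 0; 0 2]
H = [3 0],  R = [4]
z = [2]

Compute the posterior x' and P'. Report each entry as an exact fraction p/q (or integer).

x̄ = F·x = [6, -9]
P̄ = F·P·Fᵀ + Q = [34 -35; -35 45]
y = z − H·x̄ = [-16]
S = H·P̄·Hᵀ + R = [310]
K = P̄·Hᵀ·S⁻¹ = [51/155; -21/62]
x' = x̄ + K·y = [114/155, -111/31]
P' = (I − K·H)·P̄ = [68/155 -14/31; -14/31 585/62]

x' = [114/155, -111/31]
P' = [68/155 -14/31; -14/31 585/62]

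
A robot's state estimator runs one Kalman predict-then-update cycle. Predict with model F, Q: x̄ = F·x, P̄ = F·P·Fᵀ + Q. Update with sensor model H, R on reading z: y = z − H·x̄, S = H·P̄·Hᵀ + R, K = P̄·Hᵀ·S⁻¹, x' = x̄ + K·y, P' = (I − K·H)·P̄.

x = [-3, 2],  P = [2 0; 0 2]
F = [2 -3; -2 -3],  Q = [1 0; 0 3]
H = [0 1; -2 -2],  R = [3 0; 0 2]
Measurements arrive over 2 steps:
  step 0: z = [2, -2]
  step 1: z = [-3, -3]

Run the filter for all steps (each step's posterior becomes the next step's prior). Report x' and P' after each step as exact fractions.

step 0: x' = [-2158/927, 324/103], P' = [2431/927 -226/103; -226/103 465/206]
step 1: x' = [2478425/740427, -493545/246809], P' = [4710263/2221281 -411729/246809; -411729/246809 422421/246809]

step 0: x̄ = F·x = [-12, 0]
step 0: P̄ = F·P·Fᵀ + Q = [27 10; 10 29]
step 0: y = z − H·x̄ = [2, -26]
step 0: S = H·P̄·Hᵀ + R = [32 -78; -78 306]
step 0: K = P̄·Hᵀ·S⁻¹ = [-226/309 -397/927; 155/206 -13/206]
step 0: x' = x̄ + K·y = [-2158/927, 324/103]
step 0: P' = (I − K·H)·P̄ = [2431/927 -226/103; -226/103 465/206]
step 1: x̄ = F·x = [-13064/927, -4432/927]
step 1: P̄ = F·P·Fᵀ + Q = [107783/1854 18217/1854; 18217/1854 13859/1854]
step 1: y = z − H·x̄ = [1651/927, -4197/103]
step 1: S = H·P̄·Hᵀ + R = [19421/1854 -3564/103; -3564/103 35334/103]
step 1: K = P̄·Hᵀ·S⁻¹ = [-137243/246809 -1004702/2221281; 140807/246809 -10692/246809]
step 1: x' = x̄ + K·y = [2478425/740427, -493545/246809]
step 1: P' = (I − K·H)·P̄ = [4710263/2221281 -411729/246809; -411729/246809 422421/246809]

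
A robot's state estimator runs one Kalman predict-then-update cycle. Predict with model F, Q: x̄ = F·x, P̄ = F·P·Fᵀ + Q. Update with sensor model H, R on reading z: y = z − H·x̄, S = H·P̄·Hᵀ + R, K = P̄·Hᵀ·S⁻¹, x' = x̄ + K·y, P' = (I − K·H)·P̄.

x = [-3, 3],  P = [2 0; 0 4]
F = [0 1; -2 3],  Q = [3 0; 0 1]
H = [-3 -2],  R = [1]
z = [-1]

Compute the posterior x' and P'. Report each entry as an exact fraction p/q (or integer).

x̄ = F·x = [3, 15]
P̄ = F·P·Fᵀ + Q = [7 12; 12 45]
y = z − H·x̄ = [38]
S = H·P̄·Hᵀ + R = [388]
K = P̄·Hᵀ·S⁻¹ = [-45/388; -63/194]
x' = x̄ + K·y = [-273/194, 258/97]
P' = (I − K·H)·P̄ = [691/388 -507/194; -507/194 396/97]

x' = [-273/194, 258/97]
P' = [691/388 -507/194; -507/194 396/97]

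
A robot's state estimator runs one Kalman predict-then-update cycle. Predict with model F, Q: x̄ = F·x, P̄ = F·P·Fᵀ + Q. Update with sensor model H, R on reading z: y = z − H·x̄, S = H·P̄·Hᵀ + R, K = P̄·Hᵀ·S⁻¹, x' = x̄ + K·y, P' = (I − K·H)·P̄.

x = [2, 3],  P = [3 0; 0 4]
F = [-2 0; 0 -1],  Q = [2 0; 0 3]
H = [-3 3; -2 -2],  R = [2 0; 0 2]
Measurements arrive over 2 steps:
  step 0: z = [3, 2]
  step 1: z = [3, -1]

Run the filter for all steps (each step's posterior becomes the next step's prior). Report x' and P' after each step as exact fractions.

step 0: x' = [-7820/7331, -657/7331], P' = [1302/7331 490/7331; 490/7331 1288/7331]
step 1: x' = [-117500/1019933, 778959/1019933], P' = [171670/1019933 63362/1019933; 63362/1019933 865172/5099665]

step 0: x̄ = F·x = [-4, -3]
step 0: P̄ = F·P·Fᵀ + Q = [14 0; 0 7]
step 0: y = z − H·x̄ = [0, -12]
step 0: S = H·P̄·Hᵀ + R = [191 42; 42 86]
step 0: K = P̄·Hᵀ·S⁻¹ = [-1218/7331 -1792/7331; 1197/7331 -1778/7331]
step 0: x' = x̄ + K·y = [-7820/7331, -657/7331]
step 0: P' = (I − K·H)·P̄ = [1302/7331 490/7331; 490/7331 1288/7331]
step 1: x̄ = F·x = [15640/7331, 657/7331]
step 1: P̄ = F·P·Fᵀ + Q = [19870/7331 980/7331; 980/7331 23281/7331]
step 1: y = z − H·x̄ = [66942/7331, 25263/7331]
step 1: S = H·P̄·Hᵀ + R = [385381/7331 -20466/7331; -20466/7331 195106/7331]
step 1: K = P̄·Hᵀ·S⁻¹ = [-162462/1019933 -235032/1019933; 822543/5099665 -1181982/5099665]
step 1: x' = x̄ + K·y = [-117500/1019933, 778959/1019933]
step 1: P' = (I − K·H)·P̄ = [171670/1019933 63362/1019933; 63362/1019933 865172/5099665]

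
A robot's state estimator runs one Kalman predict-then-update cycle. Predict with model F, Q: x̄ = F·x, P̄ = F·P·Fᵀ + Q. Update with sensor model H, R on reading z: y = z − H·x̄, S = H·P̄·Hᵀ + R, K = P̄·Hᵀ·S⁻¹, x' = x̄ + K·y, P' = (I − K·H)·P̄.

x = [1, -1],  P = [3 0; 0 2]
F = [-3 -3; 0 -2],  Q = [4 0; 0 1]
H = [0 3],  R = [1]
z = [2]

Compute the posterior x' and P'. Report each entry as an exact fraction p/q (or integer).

x' = [-72/41, 28/41]
P' = [1361/41 6/41; 6/41 9/82]

x̄ = F·x = [0, 2]
P̄ = F·P·Fᵀ + Q = [49 12; 12 9]
y = z − H·x̄ = [-4]
S = H·P̄·Hᵀ + R = [82]
K = P̄·Hᵀ·S⁻¹ = [18/41; 27/82]
x' = x̄ + K·y = [-72/41, 28/41]
P' = (I − K·H)·P̄ = [1361/41 6/41; 6/41 9/82]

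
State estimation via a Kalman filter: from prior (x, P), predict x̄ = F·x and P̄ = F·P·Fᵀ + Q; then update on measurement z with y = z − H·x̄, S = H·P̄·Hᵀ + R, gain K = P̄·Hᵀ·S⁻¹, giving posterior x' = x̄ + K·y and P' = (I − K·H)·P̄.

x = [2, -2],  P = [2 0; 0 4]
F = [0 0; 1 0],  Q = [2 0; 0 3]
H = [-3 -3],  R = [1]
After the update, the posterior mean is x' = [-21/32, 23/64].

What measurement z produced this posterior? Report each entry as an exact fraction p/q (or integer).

x̄ = F·x = [0, 2]
P̄ = F·P·Fᵀ + Q = [2 0; 0 5]
S = H·P̄·Hᵀ + R = [64]
K = P̄·Hᵀ·S⁻¹ = [-3/32; -15/64]
x' − x̄ = [-21/32, -105/64] = K·y
y = (KᵀK)⁻¹·Kᵀ·(x' − x̄) = [7]
z = y + H·x̄ = [7] + [-6] = [1]

z = [1]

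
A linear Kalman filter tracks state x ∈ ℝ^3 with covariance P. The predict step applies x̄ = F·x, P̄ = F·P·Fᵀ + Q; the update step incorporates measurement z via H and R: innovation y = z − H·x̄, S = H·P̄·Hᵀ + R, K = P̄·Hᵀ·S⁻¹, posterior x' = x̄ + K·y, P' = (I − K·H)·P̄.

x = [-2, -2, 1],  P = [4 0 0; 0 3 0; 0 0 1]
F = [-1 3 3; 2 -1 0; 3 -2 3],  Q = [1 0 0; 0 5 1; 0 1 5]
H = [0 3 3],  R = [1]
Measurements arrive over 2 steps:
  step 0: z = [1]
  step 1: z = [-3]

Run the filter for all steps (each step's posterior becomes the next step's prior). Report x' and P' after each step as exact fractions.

step 0: x̄ = F·x = [-1, -2, 1]
step 0: P̄ = F·P·Fᵀ + Q = [41 -17 -21; -17 24 31; -21 31 62]
step 0: y = z − H·x̄ = [4]
step 0: S = H·P̄·Hᵀ + R = [1333]
step 0: K = P̄·Hᵀ·S⁻¹ = [-114/1333; 165/1333; 9/43]
step 0: x' = x̄ + K·y = [-1789/1333, -2006/1333, 79/43]
step 0: P' = (I − K·H)·P̄ = [41657/1333 -3851/1333 123/43; -3851/1333 4767/1333 -152/43; 123/43 -152/43 155/43]
step 1: x̄ = F·x = [3118/1333, -1572/1333, 5992/1333]
step 1: P̄ = F·P·Fᵀ + Q = [44550/1333 -87558/1333 -143947/1333; -87558/1333 193464/1333 324780/1333; -143947/1333 324780/1333 615281/1333]
step 1: y = z − H·x̄ = [-17259/1333]
step 1: S = H·P̄·Hᵀ + R = [13126078/1333]
step 1: K = P̄·Hᵀ·S⁻¹ = [-694515/13126078; 777366/6563039; 2820183/13126078]
step 1: x' = x̄ + K·y = [39695233/13126078, -17804694/6563039, 22489063/13126078]
step 1: P' = (I − K·H)·P̄ = [76830975/13126078 -26072184/6563039 51912863/13126078; -26072184/6563039 45848448/6563039 -45589326/6563039; 51912863/13126078 -45589326/6563039 92118713/13126078]

step 0: x' = [-1789/1333, -2006/1333, 79/43], P' = [41657/1333 -3851/1333 123/43; -3851/1333 4767/1333 -152/43; 123/43 -152/43 155/43]
step 1: x' = [39695233/13126078, -17804694/6563039, 22489063/13126078], P' = [76830975/13126078 -26072184/6563039 51912863/13126078; -26072184/6563039 45848448/6563039 -45589326/6563039; 51912863/13126078 -45589326/6563039 92118713/13126078]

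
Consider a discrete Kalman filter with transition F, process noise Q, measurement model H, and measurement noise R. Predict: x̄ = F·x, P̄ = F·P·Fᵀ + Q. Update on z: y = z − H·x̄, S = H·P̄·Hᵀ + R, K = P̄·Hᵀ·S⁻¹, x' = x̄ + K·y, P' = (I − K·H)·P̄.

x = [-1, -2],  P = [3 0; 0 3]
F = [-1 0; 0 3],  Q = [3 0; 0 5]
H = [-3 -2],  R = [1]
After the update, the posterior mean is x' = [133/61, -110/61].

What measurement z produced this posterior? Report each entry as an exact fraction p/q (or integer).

z = [-3]

x̄ = F·x = [1, -6]
P̄ = F·P·Fᵀ + Q = [6 0; 0 32]
S = H·P̄·Hᵀ + R = [183]
K = P̄·Hᵀ·S⁻¹ = [-6/61; -64/183]
x' − x̄ = [72/61, 256/61] = K·y
y = (KᵀK)⁻¹·Kᵀ·(x' − x̄) = [-12]
z = y + H·x̄ = [-12] + [9] = [-3]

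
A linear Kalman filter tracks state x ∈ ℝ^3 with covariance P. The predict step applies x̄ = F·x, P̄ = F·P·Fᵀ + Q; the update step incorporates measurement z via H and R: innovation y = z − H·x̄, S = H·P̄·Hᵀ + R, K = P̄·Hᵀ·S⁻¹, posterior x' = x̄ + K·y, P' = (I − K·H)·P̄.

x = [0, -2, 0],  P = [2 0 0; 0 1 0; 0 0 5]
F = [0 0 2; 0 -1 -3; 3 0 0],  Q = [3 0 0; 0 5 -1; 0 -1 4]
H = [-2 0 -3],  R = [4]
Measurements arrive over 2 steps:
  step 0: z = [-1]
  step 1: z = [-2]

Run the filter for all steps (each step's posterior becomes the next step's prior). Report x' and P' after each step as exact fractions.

step 0: x' = [23/147, 25/14, 11/49], P' = [2323/147 -141/7 -506/49; -141/7 75/2 92/7; -506/49 92/7 352/49]
step 1: x' = [17312/34469, -179081/68938, 11458/34469], P' = [359659/34469 -482404/34469 -247770/34469; -482404/34469 2892657/68938 342400/34469; -247770/34469 342400/34469 185744/34469]

step 0: x̄ = F·x = [0, 2, 0]
step 0: P̄ = F·P·Fᵀ + Q = [23 -30 0; -30 51 -1; 0 -1 22]
step 0: y = z − H·x̄ = [-1]
step 0: S = H·P̄·Hᵀ + R = [294]
step 0: K = P̄·Hᵀ·S⁻¹ = [-23/147; 3/14; -11/49]
step 0: x' = x̄ + K·y = [23/147, 25/14, 11/49]
step 0: P' = (I − K·H)·P̄ = [2323/147 -141/7 -506/49; -141/7 75/2 92/7; -506/49 92/7 352/49]
step 1: x̄ = F·x = [22/49, -241/98, 23/49]
step 1: P̄ = F·P·Fᵀ + Q = [1555/49 -3400/49 -3036/49; -3400/49 18229/98 7466/49; -3036/49 7466/49 7165/49]
step 1: y = z − H·x̄ = [15/49]
step 1: S = H·P̄·Hᵀ + R = [34469/49]
step 1: K = P̄·Hᵀ·S⁻¹ = [5998/34469; -15598/34469; -15423/34469]
step 1: x' = x̄ + K·y = [17312/34469, -179081/68938, 11458/34469]
step 1: P' = (I − K·H)·P̄ = [359659/34469 -482404/34469 -247770/34469; -482404/34469 2892657/68938 342400/34469; -247770/34469 342400/34469 185744/34469]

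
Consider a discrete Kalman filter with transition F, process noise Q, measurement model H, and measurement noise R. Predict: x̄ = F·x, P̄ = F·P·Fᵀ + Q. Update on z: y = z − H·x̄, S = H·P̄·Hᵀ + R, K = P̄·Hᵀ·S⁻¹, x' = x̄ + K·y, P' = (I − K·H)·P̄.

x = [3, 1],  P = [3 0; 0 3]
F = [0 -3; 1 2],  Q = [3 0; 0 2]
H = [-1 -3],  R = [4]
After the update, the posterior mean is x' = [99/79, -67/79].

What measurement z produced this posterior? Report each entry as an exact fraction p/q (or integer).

x̄ = F·x = [-3, 5]
P̄ = F·P·Fᵀ + Q = [30 -18; -18 17]
S = H·P̄·Hᵀ + R = [79]
K = P̄·Hᵀ·S⁻¹ = [24/79; -33/79]
x' − x̄ = [336/79, -462/79] = K·y
y = (KᵀK)⁻¹·Kᵀ·(x' − x̄) = [14]
z = y + H·x̄ = [14] + [-12] = [2]

z = [2]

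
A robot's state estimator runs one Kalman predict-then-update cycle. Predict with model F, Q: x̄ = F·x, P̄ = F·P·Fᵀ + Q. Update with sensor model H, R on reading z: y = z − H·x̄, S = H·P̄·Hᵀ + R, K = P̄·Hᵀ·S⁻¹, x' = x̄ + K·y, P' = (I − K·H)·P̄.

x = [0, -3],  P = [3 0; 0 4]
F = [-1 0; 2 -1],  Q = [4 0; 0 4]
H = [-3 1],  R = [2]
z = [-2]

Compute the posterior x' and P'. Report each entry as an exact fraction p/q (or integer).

x' = [135/121, 173/121]
P' = [118/121 300/121; 300/121 976/121]

x̄ = F·x = [0, 3]
P̄ = F·P·Fᵀ + Q = [7 -6; -6 20]
y = z − H·x̄ = [-5]
S = H·P̄·Hᵀ + R = [121]
K = P̄·Hᵀ·S⁻¹ = [-27/121; 38/121]
x' = x̄ + K·y = [135/121, 173/121]
P' = (I − K·H)·P̄ = [118/121 300/121; 300/121 976/121]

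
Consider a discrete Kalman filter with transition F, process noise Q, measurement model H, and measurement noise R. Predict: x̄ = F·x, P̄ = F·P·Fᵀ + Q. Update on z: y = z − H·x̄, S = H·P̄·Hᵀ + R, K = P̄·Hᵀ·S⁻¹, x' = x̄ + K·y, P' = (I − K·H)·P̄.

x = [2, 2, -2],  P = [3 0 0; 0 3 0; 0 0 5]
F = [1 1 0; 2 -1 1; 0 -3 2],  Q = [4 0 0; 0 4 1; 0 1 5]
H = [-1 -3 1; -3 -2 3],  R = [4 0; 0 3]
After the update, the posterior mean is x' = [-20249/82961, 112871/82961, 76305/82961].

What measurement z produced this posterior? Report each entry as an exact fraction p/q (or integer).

x̄ = F·x = [4, 0, -10]
P̄ = F·P·Fᵀ + Q = [10 3 -9; 3 24 20; -9 20 52]
S = H·P̄·Hᵀ + R = [198 197; 197 615]
K = P̄·Hᵀ·S⁻¹ = [-4809/82961 -6958/82961; -34416/82961 11429/82961; -27556/82961 28117/82961]
x' − x̄ = [-352093/82961, 112871/82961, 905915/82961] = K·y
y = (KᵀK)⁻¹·Kᵀ·(x' − x̄) = [11, 43]
z = y + H·x̄ = [11, 43] + [-14, -42] = [-3, 1]

z = [-3, 1]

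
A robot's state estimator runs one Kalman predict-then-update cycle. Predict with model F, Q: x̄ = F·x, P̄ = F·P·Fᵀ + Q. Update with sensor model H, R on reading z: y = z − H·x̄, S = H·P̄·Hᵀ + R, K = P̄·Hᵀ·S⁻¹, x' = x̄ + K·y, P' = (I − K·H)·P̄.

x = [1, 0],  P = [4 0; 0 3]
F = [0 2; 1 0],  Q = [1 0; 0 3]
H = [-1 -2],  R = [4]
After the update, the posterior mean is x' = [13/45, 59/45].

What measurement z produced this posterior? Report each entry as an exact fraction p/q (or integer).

z = [-3]

x̄ = F·x = [0, 1]
P̄ = F·P·Fᵀ + Q = [13 0; 0 7]
S = H·P̄·Hᵀ + R = [45]
K = P̄·Hᵀ·S⁻¹ = [-13/45; -14/45]
x' − x̄ = [13/45, 14/45] = K·y
y = (KᵀK)⁻¹·Kᵀ·(x' − x̄) = [-1]
z = y + H·x̄ = [-1] + [-2] = [-3]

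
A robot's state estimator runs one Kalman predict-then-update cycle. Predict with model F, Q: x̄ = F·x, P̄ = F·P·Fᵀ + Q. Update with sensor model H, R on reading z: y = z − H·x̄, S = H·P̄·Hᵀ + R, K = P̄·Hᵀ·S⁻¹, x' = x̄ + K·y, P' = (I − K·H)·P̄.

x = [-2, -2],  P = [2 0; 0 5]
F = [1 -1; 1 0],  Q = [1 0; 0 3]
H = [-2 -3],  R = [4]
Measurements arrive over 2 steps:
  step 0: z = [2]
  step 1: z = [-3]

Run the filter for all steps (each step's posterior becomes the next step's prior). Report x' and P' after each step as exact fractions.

step 0: x̄ = F·x = [0, -2]
step 0: P̄ = F·P·Fᵀ + Q = [8 2; 2 5]
step 0: y = z − H·x̄ = [-4]
step 0: S = H·P̄·Hᵀ + R = [105]
step 0: K = P̄·Hᵀ·S⁻¹ = [-22/105; -19/105]
step 0: x' = x̄ + K·y = [88/105, -134/105]
step 0: P' = (I − K·H)·P̄ = [356/105 -208/105; -208/105 164/105]
step 1: x̄ = F·x = [74/35, 88/105]
step 1: P̄ = F·P·Fᵀ + Q = [347/35 188/35; 188/35 671/105]
step 1: y = z − H·x̄ = [131/35]
step 1: S = H·P̄·Hᵀ + R = [5797/35]
step 1: K = P̄·Hᵀ·S⁻¹ = [-74/341; -1047/5797]
step 1: x' = x̄ + K·y = [444/341, 2819/17391]
step 1: P' = (I − K·H)·P̄ = [721/341 -382/341; -382/341 17176/17391]

step 0: x' = [88/105, -134/105], P' = [356/105 -208/105; -208/105 164/105]
step 1: x' = [444/341, 2819/17391], P' = [721/341 -382/341; -382/341 17176/17391]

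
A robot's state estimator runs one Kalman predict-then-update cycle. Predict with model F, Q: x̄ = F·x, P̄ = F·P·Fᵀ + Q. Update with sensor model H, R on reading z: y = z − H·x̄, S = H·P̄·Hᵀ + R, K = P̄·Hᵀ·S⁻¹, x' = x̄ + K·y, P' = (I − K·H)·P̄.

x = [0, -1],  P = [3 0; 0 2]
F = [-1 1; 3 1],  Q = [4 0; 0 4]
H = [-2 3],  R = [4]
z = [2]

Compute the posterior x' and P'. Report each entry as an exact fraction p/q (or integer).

x' = [-538/421, -82/421]
P' = [2268/421 1460/421; 1460/421 1124/421]

x̄ = F·x = [-1, -1]
P̄ = F·P·Fᵀ + Q = [9 -7; -7 33]
y = z − H·x̄ = [3]
S = H·P̄·Hᵀ + R = [421]
K = P̄·Hᵀ·S⁻¹ = [-39/421; 113/421]
x' = x̄ + K·y = [-538/421, -82/421]
P' = (I − K·H)·P̄ = [2268/421 1460/421; 1460/421 1124/421]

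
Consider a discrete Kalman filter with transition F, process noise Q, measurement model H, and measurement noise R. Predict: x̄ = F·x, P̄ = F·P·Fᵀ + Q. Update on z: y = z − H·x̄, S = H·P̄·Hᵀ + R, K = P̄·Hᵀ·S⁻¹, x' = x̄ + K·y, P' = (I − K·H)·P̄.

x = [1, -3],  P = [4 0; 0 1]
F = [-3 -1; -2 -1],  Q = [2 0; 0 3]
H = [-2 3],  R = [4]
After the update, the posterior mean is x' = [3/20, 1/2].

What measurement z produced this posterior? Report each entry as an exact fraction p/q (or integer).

x̄ = F·x = [0, 1]
P̄ = F·P·Fᵀ + Q = [39 25; 25 20]
S = H·P̄·Hᵀ + R = [40]
K = P̄·Hᵀ·S⁻¹ = [-3/40; 1/4]
x' − x̄ = [3/20, -1/2] = K·y
y = (KᵀK)⁻¹·Kᵀ·(x' − x̄) = [-2]
z = y + H·x̄ = [-2] + [3] = [1]

z = [1]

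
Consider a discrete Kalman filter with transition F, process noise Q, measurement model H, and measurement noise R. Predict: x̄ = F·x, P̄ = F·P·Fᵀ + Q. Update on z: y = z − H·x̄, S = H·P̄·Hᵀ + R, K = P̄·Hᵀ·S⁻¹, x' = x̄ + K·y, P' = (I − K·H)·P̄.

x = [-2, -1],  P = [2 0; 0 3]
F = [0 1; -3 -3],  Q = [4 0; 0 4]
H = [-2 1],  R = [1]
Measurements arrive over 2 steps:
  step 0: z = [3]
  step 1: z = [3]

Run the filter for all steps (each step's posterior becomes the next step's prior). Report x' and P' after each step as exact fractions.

step 0: x̄ = F·x = [-1, 9]
step 0: P̄ = F·P·Fᵀ + Q = [7 -9; -9 49]
step 0: y = z − H·x̄ = [-8]
step 0: S = H·P̄·Hᵀ + R = [114]
step 0: K = P̄·Hᵀ·S⁻¹ = [-23/114; 67/114]
step 0: x' = x̄ + K·y = [35/57, 245/57]
step 0: P' = (I − K·H)·P̄ = [269/114 515/114; 515/114 1097/114]
step 1: x̄ = F·x = [245/57, -280/19]
step 1: P̄ = F·P·Fᵀ + Q = [1553/114 -806/19; -806/19 3670/19]
step 1: y = z − H·x̄ = [79/3]
step 1: S = H·P̄·Hᵀ + R = [1255/3]
step 1: K = P̄·Hᵀ·S⁻¹ = [-209/1255; 834/1255]
step 1: x' = x̄ + K·y = [-2078/23845, 65878/23845]
step 1: P' = (I − K·H)·P̄ = [96379/47690 92408/23845; 92408/23845 200662/23845]

step 0: x' = [35/57, 245/57], P' = [269/114 515/114; 515/114 1097/114]
step 1: x' = [-2078/23845, 65878/23845], P' = [96379/47690 92408/23845; 92408/23845 200662/23845]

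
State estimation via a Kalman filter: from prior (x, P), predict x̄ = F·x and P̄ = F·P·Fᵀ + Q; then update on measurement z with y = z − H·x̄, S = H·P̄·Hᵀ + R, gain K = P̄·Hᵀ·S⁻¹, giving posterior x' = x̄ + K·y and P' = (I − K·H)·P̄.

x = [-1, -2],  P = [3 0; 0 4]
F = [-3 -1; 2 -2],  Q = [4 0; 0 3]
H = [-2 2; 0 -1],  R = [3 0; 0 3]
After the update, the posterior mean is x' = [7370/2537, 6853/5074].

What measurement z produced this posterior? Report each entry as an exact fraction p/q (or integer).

z = [-3, -1]

x̄ = F·x = [5, 2]
P̄ = F·P·Fᵀ + Q = [35 -10; -10 31]
S = H·P̄·Hᵀ + R = [347 -82; -82 34]
K = P̄·Hᵀ·S⁻¹ = [-1120/2537 -1955/2537; 123/2537 -4033/5074]
x' − x̄ = [-5315/2537, -3295/5074] = K·y
y = (KᵀK)⁻¹·Kᵀ·(x' − x̄) = [3, 1]
z = y + H·x̄ = [3, 1] + [-6, -2] = [-3, -1]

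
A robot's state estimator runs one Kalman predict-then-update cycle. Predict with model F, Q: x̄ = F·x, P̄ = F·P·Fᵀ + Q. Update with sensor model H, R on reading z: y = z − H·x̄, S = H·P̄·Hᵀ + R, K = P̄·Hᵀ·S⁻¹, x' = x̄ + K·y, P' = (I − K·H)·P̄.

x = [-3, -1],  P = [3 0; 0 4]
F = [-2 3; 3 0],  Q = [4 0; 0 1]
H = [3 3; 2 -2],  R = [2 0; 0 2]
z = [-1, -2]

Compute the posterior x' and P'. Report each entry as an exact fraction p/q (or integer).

x̄ = F·x = [3, -9]
P̄ = F·P·Fᵀ + Q = [52 -18; -18 28]
y = z − H·x̄ = [17, -26]
S = H·P̄·Hᵀ + R = [398 144; 144 466]
K = P̄·Hᵀ·S⁻¹ = [6843/41183 10258/41183; 6807/41183 -10234/41183]
x' = x̄ + K·y = [-26828/41183, 11156/41183]
P' = (I − K·H)·P̄ = [7410/41183 -2848/41183; -2848/41183 7386/41183]

x' = [-26828/41183, 11156/41183]
P' = [7410/41183 -2848/41183; -2848/41183 7386/41183]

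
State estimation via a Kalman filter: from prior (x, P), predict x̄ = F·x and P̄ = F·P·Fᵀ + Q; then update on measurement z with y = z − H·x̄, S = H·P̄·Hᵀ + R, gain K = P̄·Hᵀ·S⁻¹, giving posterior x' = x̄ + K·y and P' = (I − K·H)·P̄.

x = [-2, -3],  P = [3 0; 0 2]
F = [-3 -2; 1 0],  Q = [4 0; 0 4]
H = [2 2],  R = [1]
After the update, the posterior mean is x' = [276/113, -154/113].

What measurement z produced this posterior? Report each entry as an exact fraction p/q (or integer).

x̄ = F·x = [12, -2]
P̄ = F·P·Fᵀ + Q = [39 -9; -9 7]
S = H·P̄·Hᵀ + R = [113]
K = P̄·Hᵀ·S⁻¹ = [60/113; -4/113]
x' − x̄ = [-1080/113, 72/113] = K·y
y = (KᵀK)⁻¹·Kᵀ·(x' − x̄) = [-18]
z = y + H·x̄ = [-18] + [20] = [2]

z = [2]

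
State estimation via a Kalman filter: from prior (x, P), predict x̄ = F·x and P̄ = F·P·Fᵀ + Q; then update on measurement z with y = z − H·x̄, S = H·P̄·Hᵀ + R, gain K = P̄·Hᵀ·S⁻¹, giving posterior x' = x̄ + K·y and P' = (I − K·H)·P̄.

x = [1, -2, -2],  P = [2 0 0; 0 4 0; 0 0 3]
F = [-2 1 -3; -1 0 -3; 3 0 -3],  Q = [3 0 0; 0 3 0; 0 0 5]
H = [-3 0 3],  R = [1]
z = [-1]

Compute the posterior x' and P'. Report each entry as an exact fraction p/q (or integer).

x̄ = F·x = [2, 5, 9]
P̄ = F·P·Fᵀ + Q = [42 31 15; 31 32 21; 15 21 50]
y = z − H·x̄ = [-22]
S = H·P̄·Hᵀ + R = [559]
K = P̄·Hᵀ·S⁻¹ = [-81/559; -30/559; 105/559]
x' = x̄ + K·y = [2900/559, 3455/559, 2721/559]
P' = (I − K·H)·P̄ = [16917/559 14899/559 16890/559; 14899/559 16988/559 14889/559; 16890/559 14889/559 16925/559]

x' = [2900/559, 3455/559, 2721/559]
P' = [16917/559 14899/559 16890/559; 14899/559 16988/559 14889/559; 16890/559 14889/559 16925/559]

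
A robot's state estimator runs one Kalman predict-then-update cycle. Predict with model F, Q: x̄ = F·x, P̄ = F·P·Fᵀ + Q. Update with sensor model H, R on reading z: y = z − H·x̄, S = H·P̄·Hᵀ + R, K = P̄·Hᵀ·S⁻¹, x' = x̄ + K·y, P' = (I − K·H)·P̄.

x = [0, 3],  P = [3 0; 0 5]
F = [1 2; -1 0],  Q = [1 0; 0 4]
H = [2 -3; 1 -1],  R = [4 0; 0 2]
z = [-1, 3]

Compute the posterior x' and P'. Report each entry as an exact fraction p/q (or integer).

x' = [204/47, 129/47]
P' = [246/47 168/47; 168/47 1964/705]

x̄ = F·x = [6, 0]
P̄ = F·P·Fᵀ + Q = [24 -3; -3 7]
y = z − H·x̄ = [-13, -3]
S = H·P̄·Hᵀ + R = [199 84; 84 39]
K = P̄·Hᵀ·S⁻¹ = [-3/47 39/47; -71/235 278/705]
x' = x̄ + K·y = [204/47, 129/47]
P' = (I − K·H)·P̄ = [246/47 168/47; 168/47 1964/705]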